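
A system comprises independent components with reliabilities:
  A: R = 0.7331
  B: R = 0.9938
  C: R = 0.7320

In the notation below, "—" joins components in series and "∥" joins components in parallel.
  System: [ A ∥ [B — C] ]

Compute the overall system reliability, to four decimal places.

0.9273

Series (B and C): 0.993800 × 0.732000 = 0.727462
Parallel (A and [0.727462]): 1 − (1 − 0.733100)(1 − 0.727462) = 0.9273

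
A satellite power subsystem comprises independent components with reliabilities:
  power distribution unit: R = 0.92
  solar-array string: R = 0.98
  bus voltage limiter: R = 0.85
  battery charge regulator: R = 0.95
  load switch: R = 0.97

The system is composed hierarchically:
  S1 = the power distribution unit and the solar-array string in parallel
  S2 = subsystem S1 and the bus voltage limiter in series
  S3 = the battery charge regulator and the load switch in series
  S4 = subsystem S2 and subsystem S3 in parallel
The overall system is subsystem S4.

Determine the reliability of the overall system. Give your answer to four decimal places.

0.9881

Parallel (power distribution unit and solar-array string): 1 − (1 − 0.920000)(1 − 0.980000) = 0.998400
Series ([0.998400] and bus voltage limiter): 0.998400 × 0.850000 = 0.848640
Series (battery charge regulator and load switch): 0.950000 × 0.970000 = 0.921500
Parallel ([0.848640] and [0.921500]): 1 − (1 − 0.848640)(1 − 0.921500) = 0.9881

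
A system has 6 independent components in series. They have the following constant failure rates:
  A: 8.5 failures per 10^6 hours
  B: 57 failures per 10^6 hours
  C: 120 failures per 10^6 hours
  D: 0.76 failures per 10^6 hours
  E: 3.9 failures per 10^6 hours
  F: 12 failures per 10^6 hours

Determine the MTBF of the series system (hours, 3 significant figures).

Series of exponential components: λ_sys = Σ λ_i
λ_sys = 0.0000085 + 0.000057 + 0.00012 + 0.00000076 + 0.0000039 + 0.000012 = 2.0216e-04 /h
MTBF = 1 / λ_sys = 4950 h

4950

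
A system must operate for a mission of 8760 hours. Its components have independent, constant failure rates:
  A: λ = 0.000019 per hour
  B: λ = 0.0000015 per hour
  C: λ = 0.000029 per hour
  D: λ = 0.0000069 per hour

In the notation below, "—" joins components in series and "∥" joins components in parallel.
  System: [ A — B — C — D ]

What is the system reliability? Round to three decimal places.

0.610

R(A) = exp(−0.000019 × 8760) = 0.84667
R(B) = exp(−0.0000015 × 8760) = 0.98695
R(C) = exp(−0.000029 × 8760) = 0.77566
R(D) = exp(−0.0000069 × 8760) = 0.94135
Series (A, B, C, and D): 0.84667 × 0.98695 × 0.77566 × 0.94135 = 0.610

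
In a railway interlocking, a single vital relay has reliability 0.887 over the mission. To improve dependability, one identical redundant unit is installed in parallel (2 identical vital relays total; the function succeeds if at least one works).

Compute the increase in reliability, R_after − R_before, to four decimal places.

R_before = 0.887
R_after = 1 − (1 − 0.887)^2 = 0.9872
ΔR = 0.9872 − 0.887 = 0.1002

0.1002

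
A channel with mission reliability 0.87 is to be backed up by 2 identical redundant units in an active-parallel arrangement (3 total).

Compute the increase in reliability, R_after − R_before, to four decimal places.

0.1278

R_before = 0.87
R_after = 1 − (1 − 0.87)^3 = 0.9978
ΔR = 0.9978 − 0.87 = 0.1278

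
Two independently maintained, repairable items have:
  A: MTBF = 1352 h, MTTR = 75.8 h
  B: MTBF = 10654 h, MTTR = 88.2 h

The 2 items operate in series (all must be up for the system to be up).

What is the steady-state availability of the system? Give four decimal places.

A(A) = MTBF/(MTBF+MTTR) = 1352/(1352+75.8) = 0.946911
A(B) = MTBF/(MTBF+MTTR) = 10654/(10654+88.2) = 0.991789
Series availability: 0.946911 × 0.991789 = 0.9391

0.9391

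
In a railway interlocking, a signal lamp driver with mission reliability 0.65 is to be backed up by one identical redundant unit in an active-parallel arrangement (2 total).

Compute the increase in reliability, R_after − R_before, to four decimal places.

R_before = 0.65
R_after = 1 − (1 − 0.65)^2 = 0.8775
ΔR = 0.8775 − 0.65 = 0.2275

0.2275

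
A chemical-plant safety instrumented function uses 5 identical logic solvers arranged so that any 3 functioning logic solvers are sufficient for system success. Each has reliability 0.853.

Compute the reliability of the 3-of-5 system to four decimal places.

R = Σ_{i=3}^{5} C(5,i) p^i (1−p)^{5−i} with p = 0.853
C(5,3)·0.853^3·0.147^2 = 0.134116
C(5,4)·0.853^4·0.147^1 = 0.389120
C(5,5)·0.853^5·0.147^0 = 0.451591
Sum = 0.9748

0.9748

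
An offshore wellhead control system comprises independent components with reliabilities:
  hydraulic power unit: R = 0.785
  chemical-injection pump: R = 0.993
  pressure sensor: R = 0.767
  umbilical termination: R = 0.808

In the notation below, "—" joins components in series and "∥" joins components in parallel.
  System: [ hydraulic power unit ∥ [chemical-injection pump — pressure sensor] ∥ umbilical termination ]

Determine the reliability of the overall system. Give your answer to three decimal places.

Series (chemical-injection pump and pressure sensor): 0.99300 × 0.76700 = 0.76163
Parallel (hydraulic power unit, [0.76163], and umbilical termination): 1 − (1 − 0.78500)(1 − 0.76163)(1 − 0.80800) = 0.990

0.990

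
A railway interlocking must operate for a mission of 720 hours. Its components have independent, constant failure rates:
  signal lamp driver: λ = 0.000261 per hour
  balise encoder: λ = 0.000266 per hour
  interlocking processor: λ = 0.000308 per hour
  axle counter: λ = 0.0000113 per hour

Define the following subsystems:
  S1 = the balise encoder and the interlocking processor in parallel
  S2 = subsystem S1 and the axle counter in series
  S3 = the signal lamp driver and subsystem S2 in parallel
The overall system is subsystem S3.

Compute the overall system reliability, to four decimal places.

0.9927

R(signal lamp driver) = exp(−0.000261 × 720) = 0.828681
R(balise encoder) = exp(−0.000266 × 720) = 0.825703
R(interlocking processor) = exp(−0.000308 × 720) = 0.801108
R(axle counter) = exp(−0.0000113 × 720) = 0.991897
Parallel (balise encoder and interlocking processor): 1 − (1 − 0.825703)(1 − 0.801108) = 0.965334
Series ([0.965334] and axle counter): 0.965334 × 0.991897 = 0.957512
Parallel (signal lamp driver and [0.957512]): 1 − (1 − 0.828681)(1 − 0.957512) = 0.9927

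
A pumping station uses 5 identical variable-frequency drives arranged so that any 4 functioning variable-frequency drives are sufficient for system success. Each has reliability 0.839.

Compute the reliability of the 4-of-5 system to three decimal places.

R = Σ_{i=4}^{5} C(5,i) p^i (1−p)^{5−i} with p = 0.839
C(5,4)·0.839^4·0.161^1 = 0.39888
C(5,5)·0.839^5·0.161^0 = 0.41573
Sum = 0.815

0.815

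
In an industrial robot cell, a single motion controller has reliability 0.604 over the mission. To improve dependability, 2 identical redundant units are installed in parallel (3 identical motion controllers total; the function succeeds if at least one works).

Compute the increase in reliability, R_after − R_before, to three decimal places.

0.334

R_before = 0.604
R_after = 1 − (1 − 0.604)^3 = 0.938
ΔR = 0.938 − 0.604 = 0.334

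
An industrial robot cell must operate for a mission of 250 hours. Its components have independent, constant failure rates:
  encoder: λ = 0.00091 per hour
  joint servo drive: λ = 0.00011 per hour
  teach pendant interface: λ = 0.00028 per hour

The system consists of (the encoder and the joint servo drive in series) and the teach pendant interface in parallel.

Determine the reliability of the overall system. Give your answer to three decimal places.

R(encoder) = exp(−0.00091 × 250) = 0.79652
R(joint servo drive) = exp(−0.00011 × 250) = 0.97287
R(teach pendant interface) = exp(−0.00028 × 250) = 0.93239
Series (encoder and joint servo drive): 0.79652 × 0.97287 = 0.77491
Parallel ([0.77491] and teach pendant interface): 1 − (1 − 0.77491)(1 − 0.93239) = 0.985

0.985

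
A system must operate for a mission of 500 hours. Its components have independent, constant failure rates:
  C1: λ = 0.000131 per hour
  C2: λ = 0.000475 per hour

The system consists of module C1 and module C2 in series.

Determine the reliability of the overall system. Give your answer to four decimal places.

0.7386

R(C1) = exp(−0.000131 × 500) = 0.936599
R(C2) = exp(−0.000475 × 500) = 0.788597
Series (C1 and C2): 0.936599 × 0.788597 = 0.7386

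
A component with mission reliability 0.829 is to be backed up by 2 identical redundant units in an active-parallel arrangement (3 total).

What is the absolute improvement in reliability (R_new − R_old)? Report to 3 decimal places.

R_before = 0.829
R_after = 1 − (1 − 0.829)^3 = 0.995
ΔR = 0.995 − 0.829 = 0.166

0.166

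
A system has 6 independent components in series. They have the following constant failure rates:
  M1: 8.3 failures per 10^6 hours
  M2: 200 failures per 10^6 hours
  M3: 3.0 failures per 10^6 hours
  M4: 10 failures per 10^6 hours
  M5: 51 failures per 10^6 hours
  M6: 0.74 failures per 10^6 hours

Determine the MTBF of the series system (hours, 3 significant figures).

3660

Series of exponential components: λ_sys = Σ λ_i
λ_sys = 0.0000083 + 0.00020 + 0.0000030 + 0.000010 + 0.000051 + 0.00000074 = 2.7304e-04 /h
MTBF = 1 / λ_sys = 3660 h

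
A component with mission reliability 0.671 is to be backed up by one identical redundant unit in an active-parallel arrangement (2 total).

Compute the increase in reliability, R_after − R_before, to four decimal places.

R_before = 0.671
R_after = 1 − (1 − 0.671)^2 = 0.8918
ΔR = 0.8918 − 0.671 = 0.2208

0.2208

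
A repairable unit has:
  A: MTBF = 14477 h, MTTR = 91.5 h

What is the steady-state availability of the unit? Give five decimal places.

0.99372

A(A) = MTBF/(MTBF+MTTR) = 14477/(14477+91.5) = 0.99372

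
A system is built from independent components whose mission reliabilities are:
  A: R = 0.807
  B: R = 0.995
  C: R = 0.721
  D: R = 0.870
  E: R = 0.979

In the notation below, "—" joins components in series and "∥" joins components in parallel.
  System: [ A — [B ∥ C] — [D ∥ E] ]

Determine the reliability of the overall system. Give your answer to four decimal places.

Parallel (B and C): 1 − (1 − 0.995000)(1 − 0.721000) = 0.998605
Parallel (D and E): 1 − (1 − 0.870000)(1 − 0.979000) = 0.997270
Series (A, [0.998605], and [0.997270]): 0.807000 × 0.998605 × 0.997270 = 0.8037

0.8037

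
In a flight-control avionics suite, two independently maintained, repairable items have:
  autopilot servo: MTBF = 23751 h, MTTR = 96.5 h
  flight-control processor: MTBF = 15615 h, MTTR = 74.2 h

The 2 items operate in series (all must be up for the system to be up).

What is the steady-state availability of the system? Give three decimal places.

A(autopilot servo) = MTBF/(MTBF+MTTR) = 23751/(23751+96.5) = 0.995953
A(flight-control processor) = MTBF/(MTBF+MTTR) = 15615/(15615+74.2) = 0.995271
Series availability: 0.995953 × 0.995271 = 0.991

0.991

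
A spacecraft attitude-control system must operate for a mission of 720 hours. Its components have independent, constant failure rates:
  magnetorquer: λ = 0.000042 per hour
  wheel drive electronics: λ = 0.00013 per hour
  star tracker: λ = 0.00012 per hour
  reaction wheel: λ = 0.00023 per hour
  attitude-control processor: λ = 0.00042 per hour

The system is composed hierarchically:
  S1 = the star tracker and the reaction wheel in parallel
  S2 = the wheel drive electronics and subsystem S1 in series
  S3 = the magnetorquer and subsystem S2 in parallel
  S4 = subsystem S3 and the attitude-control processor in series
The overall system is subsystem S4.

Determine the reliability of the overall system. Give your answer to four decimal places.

R(magnetorquer) = exp(−0.000042 × 720) = 0.970213
R(wheel drive electronics) = exp(−0.00013 × 720) = 0.910647
R(star tracker) = exp(−0.00012 × 720) = 0.917227
R(reaction wheel) = exp(−0.00023 × 720) = 0.847385
R(attitude-control processor) = exp(−0.00042 × 720) = 0.739042
Parallel (star tracker and reaction wheel): 1 − (1 − 0.917227)(1 − 0.847385) = 0.987368
Series (wheel drive electronics and [0.987368]): 0.910647 × 0.987368 = 0.899144
Parallel (magnetorquer and [0.899144]): 1 − (1 − 0.970213)(1 − 0.899144) = 0.996996
Series ([0.996996] and attitude-control processor): 0.996996 × 0.739042 = 0.7368

0.7368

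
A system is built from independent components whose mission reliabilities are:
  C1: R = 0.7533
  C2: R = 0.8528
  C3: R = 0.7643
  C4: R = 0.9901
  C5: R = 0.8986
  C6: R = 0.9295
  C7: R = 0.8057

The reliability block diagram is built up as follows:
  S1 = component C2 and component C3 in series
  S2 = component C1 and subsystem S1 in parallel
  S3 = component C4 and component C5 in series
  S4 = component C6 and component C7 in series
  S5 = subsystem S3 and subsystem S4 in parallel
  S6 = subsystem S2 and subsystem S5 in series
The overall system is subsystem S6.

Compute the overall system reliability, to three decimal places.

0.889

Series (C2 and C3): 0.85280 × 0.76430 = 0.65180
Parallel (C1 and [0.65180]): 1 − (1 − 0.75330)(1 − 0.65180) = 0.91410
Series (C4 and C5): 0.99010 × 0.89860 = 0.88970
Series (C6 and C7): 0.92950 × 0.80570 = 0.74890
Parallel ([0.88970] and [0.74890]): 1 − (1 − 0.88970)(1 − 0.74890) = 0.97230
Series ([0.91410] and [0.97230]): 0.91410 × 0.97230 = 0.889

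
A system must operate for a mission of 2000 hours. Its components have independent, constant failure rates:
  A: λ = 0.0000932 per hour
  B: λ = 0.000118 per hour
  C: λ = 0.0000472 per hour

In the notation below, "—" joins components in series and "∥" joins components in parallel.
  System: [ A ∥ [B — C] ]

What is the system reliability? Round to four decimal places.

0.9522

R(A) = exp(−0.0000932 × 2000) = 0.829942
R(B) = exp(−0.000118 × 2000) = 0.789781
R(C) = exp(−0.0000472 × 2000) = 0.909919
Series (B and C): 0.789781 × 0.909919 = 0.718637
Parallel (A and [0.718637]): 1 − (1 − 0.829942)(1 − 0.718637) = 0.9522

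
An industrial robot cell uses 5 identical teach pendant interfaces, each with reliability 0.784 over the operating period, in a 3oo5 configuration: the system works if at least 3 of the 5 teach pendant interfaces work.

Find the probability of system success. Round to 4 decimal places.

R = Σ_{i=3}^{5} C(5,i) p^i (1−p)^{5−i} with p = 0.784
C(5,3)·0.784^3·0.216^2 = 0.224831
C(5,4)·0.784^4·0.216^1 = 0.408026
C(5,5)·0.784^5·0.216^0 = 0.296197
Sum = 0.9291

0.9291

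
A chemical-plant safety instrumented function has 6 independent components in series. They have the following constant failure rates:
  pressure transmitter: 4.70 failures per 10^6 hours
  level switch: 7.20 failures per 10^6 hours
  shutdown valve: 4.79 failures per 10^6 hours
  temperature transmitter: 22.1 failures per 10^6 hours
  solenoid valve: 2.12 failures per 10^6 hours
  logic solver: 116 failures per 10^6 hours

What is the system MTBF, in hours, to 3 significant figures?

6370

Series of exponential components: λ_sys = Σ λ_i
λ_sys = 0.00000470 + 0.00000720 + 0.00000479 + 0.0000221 + 0.00000212 + 0.000116 = 1.5691e-04 /h
MTBF = 1 / λ_sys = 6370 h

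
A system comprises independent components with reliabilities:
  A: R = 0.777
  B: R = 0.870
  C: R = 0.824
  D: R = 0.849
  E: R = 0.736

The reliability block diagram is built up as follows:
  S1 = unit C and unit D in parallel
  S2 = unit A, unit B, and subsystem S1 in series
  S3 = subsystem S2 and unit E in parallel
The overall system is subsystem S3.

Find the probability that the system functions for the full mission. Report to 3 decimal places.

0.910

Parallel (C and D): 1 − (1 − 0.82400)(1 − 0.84900) = 0.97342
Series (A, B, and [0.97342]): 0.77700 × 0.87000 × 0.97342 = 0.65802
Parallel ([0.65802] and E): 1 − (1 − 0.65802)(1 − 0.73600) = 0.910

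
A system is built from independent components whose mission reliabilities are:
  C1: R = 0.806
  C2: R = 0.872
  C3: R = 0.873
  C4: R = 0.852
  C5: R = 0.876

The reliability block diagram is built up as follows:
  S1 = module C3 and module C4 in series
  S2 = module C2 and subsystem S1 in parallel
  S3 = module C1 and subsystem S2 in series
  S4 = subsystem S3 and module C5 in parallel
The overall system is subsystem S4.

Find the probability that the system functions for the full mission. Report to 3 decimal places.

Series (C3 and C4): 0.87300 × 0.85200 = 0.74380
Parallel (C2 and [0.74380]): 1 − (1 − 0.87200)(1 − 0.74380) = 0.96721
Series (C1 and [0.96721]): 0.80600 × 0.96721 = 0.77957
Parallel ([0.77957] and C5): 1 − (1 − 0.77957)(1 − 0.87600) = 0.973

0.973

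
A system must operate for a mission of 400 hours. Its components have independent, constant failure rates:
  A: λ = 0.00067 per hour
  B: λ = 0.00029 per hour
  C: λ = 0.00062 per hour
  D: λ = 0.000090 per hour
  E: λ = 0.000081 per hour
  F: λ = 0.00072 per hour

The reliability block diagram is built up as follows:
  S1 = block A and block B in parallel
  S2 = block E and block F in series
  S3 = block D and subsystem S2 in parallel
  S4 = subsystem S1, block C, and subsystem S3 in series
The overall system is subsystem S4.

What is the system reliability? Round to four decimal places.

0.7529

R(A) = exp(−0.00067 × 400) = 0.764908
R(B) = exp(−0.00029 × 400) = 0.890475
R(C) = exp(−0.00062 × 400) = 0.780360
R(D) = exp(−0.000090 × 400) = 0.964640
R(E) = exp(−0.000081 × 400) = 0.968119
R(F) = exp(−0.00072 × 400) = 0.749762
Parallel (A and B): 1 − (1 − 0.764908)(1 − 0.890475) = 0.974252
Series (E and F): 0.968119 × 0.749762 = 0.725859
Parallel (D and [0.725859]): 1 − (1 − 0.964640)(1 − 0.725859) = 0.990306
Series ([0.974252], C, and [0.990306]): 0.974252 × 0.780360 × 0.990306 = 0.7529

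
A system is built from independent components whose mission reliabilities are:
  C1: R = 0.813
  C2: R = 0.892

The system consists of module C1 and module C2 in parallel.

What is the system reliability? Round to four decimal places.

Parallel (C1 and C2): 1 − (1 − 0.813000)(1 − 0.892000) = 0.9798

0.9798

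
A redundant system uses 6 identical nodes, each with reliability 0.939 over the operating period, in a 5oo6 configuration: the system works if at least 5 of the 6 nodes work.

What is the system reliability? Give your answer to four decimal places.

R = Σ_{i=5}^{6} C(6,i) p^i (1−p)^{6−i} with p = 0.939
C(6,5)·0.939^5·0.061^1 = 0.267183
C(6,6)·0.939^6·0.061^0 = 0.685478
Sum = 0.9527

0.9527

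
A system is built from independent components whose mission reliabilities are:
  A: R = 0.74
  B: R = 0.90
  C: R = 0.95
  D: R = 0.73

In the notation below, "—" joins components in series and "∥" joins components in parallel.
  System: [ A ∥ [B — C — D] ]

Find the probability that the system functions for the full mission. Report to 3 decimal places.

0.902

Series (B, C, and D): 0.90000 × 0.95000 × 0.73000 = 0.62415
Parallel (A and [0.62415]): 1 − (1 − 0.74000)(1 − 0.62415) = 0.902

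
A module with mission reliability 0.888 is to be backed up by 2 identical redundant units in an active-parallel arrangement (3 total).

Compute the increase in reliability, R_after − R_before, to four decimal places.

0.1106

R_before = 0.888
R_after = 1 − (1 − 0.888)^3 = 0.9986
ΔR = 0.9986 − 0.888 = 0.1106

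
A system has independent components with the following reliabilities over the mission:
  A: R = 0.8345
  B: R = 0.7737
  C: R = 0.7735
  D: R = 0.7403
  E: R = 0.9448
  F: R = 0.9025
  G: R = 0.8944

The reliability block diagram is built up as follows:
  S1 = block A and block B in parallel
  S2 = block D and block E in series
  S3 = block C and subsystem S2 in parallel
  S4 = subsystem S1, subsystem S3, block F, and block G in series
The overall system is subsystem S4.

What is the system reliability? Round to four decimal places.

0.7241

Parallel (A and B): 1 − (1 − 0.834500)(1 − 0.773700) = 0.962547
Series (D and E): 0.740300 × 0.944800 = 0.699435
Parallel (C and [0.699435]): 1 − (1 − 0.773500)(1 − 0.699435) = 0.931922
Series ([0.962547], [0.931922], F, and G): 0.962547 × 0.931922 × 0.902500 × 0.894400 = 0.7241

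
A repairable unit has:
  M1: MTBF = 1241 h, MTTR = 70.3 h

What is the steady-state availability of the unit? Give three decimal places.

A(M1) = MTBF/(MTBF+MTTR) = 1241/(1241+70.3) = 0.946

0.946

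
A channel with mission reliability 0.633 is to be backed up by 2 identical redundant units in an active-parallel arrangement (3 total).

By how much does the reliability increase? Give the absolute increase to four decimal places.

0.3176

R_before = 0.633
R_after = 1 − (1 − 0.633)^3 = 0.9506
ΔR = 0.9506 − 0.633 = 0.3176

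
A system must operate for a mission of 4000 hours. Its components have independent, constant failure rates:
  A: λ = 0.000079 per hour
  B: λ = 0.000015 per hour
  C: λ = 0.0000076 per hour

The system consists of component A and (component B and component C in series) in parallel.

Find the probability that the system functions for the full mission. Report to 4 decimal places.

0.9766

R(A) = exp(−0.000079 × 4000) = 0.729059
R(B) = exp(−0.000015 × 4000) = 0.941765
R(C) = exp(−0.0000076 × 4000) = 0.970057
Series (B and C): 0.941765 × 0.970057 = 0.913566
Parallel (A and [0.913566]): 1 − (1 − 0.729059)(1 − 0.913566) = 0.9766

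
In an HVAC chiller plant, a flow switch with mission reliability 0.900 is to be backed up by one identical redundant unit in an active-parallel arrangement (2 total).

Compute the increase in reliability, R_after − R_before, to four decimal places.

0.0900

R_before = 0.900
R_after = 1 − (1 − 0.900)^2 = 0.9900
ΔR = 0.9900 − 0.900 = 0.0900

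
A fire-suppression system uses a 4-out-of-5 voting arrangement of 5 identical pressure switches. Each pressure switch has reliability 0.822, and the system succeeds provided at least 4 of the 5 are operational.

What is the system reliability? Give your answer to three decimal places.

0.782

R = Σ_{i=4}^{5} C(5,i) p^i (1−p)^{5−i} with p = 0.822
C(5,4)·0.822^4·0.178^1 = 0.40633
C(5,5)·0.822^5·0.178^0 = 0.37528
Sum = 0.782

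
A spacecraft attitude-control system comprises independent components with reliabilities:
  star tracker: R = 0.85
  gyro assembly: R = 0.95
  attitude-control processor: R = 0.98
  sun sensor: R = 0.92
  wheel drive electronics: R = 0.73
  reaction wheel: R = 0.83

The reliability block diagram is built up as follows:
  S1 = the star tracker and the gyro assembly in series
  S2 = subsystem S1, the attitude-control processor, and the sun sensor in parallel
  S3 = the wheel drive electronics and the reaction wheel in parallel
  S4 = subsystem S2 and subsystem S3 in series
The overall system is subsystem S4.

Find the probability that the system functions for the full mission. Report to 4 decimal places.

0.9538

Series (star tracker and gyro assembly): 0.850000 × 0.950000 = 0.807500
Parallel ([0.807500], attitude-control processor, and sun sensor): 1 − (1 − 0.807500)(1 − 0.980000)(1 − 0.920000) = 0.999692
Parallel (wheel drive electronics and reaction wheel): 1 − (1 − 0.730000)(1 − 0.830000) = 0.954100
Series ([0.999692] and [0.954100]): 0.999692 × 0.954100 = 0.9538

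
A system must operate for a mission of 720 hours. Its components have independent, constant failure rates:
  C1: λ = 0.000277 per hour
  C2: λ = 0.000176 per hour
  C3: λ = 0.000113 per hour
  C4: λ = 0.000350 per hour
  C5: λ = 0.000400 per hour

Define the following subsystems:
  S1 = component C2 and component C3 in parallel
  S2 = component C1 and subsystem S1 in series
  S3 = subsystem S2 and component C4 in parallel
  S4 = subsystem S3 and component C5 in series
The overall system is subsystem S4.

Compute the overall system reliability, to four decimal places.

R(C1) = exp(−0.000277 × 720) = 0.819189
R(C2) = exp(−0.000176 × 720) = 0.880980
R(C3) = exp(−0.000113 × 720) = 0.921862
R(C4) = exp(−0.000350 × 720) = 0.777245
R(C5) = exp(−0.000400 × 720) = 0.749762
Parallel (C2 and C3): 1 − (1 − 0.880980)(1 − 0.921862) = 0.990700
Series (C1 and [0.990700]): 0.819189 × 0.990700 = 0.811571
Parallel ([0.811571] and C4): 1 − (1 − 0.811571)(1 − 0.777245) = 0.958026
Series ([0.958026] and C5): 0.958026 × 0.749762 = 0.7183

0.7183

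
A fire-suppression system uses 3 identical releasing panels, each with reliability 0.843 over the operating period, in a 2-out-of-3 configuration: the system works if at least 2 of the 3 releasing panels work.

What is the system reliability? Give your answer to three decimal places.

R = Σ_{i=2}^{3} C(3,i) p^i (1−p)^{3−i} with p = 0.843
C(3,2)·0.843^2·0.157^1 = 0.33472
C(3,3)·0.843^3·0.157^0 = 0.59908
Sum = 0.934

0.934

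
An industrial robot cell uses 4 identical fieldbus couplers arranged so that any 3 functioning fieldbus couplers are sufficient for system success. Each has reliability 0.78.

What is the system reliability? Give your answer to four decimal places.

0.7878

R = Σ_{i=3}^{4} C(4,i) p^i (1−p)^{4−i} with p = 0.78
C(4,3)·0.78^3·0.22^1 = 0.417606
C(4,4)·0.78^4·0.22^0 = 0.370151
Sum = 0.7878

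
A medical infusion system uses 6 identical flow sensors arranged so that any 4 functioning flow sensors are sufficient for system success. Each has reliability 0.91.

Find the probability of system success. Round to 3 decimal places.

0.988

R = Σ_{i=4}^{6} C(6,i) p^i (1−p)^{6−i} with p = 0.91
C(6,4)·0.91^4·0.09^2 = 0.08332
C(6,5)·0.91^5·0.09^1 = 0.33698
C(6,6)·0.91^6·0.09^0 = 0.56787
Sum = 0.988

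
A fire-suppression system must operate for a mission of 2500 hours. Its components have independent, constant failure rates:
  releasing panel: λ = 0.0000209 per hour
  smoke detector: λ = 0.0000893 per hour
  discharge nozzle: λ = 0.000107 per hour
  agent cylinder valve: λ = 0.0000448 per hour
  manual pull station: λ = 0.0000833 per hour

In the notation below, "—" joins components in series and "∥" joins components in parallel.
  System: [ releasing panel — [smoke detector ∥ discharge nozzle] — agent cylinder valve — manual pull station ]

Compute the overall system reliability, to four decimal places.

R(releasing panel) = exp(−0.0000209 × 2500) = 0.949092
R(smoke detector) = exp(−0.0000893 × 2500) = 0.799915
R(discharge nozzle) = exp(−0.000107 × 2500) = 0.765290
R(agent cylinder valve) = exp(−0.0000448 × 2500) = 0.894044
R(manual pull station) = exp(−0.0000833 × 2500) = 0.812004
Parallel (smoke detector and discharge nozzle): 1 − (1 − 0.799915)(1 − 0.765290) = 0.953038
Series (releasing panel, [0.953038], agent cylinder valve, and manual pull station): 0.949092 × 0.953038 × 0.894044 × 0.812004 = 0.6567

0.6567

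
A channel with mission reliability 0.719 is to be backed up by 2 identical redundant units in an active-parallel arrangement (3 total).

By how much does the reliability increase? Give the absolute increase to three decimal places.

R_before = 0.719
R_after = 1 − (1 − 0.719)^3 = 0.978
ΔR = 0.978 − 0.719 = 0.259

0.259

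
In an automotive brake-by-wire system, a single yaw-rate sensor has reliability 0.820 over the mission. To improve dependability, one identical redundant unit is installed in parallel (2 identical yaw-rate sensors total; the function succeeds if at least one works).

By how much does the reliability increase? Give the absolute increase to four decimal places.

R_before = 0.820
R_after = 1 − (1 − 0.820)^2 = 0.9676
ΔR = 0.9676 − 0.820 = 0.1476

0.1476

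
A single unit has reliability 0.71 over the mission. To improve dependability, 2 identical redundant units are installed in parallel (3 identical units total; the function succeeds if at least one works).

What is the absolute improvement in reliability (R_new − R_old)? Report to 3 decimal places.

0.266

R_before = 0.71
R_after = 1 − (1 − 0.71)^3 = 0.976
ΔR = 0.976 − 0.71 = 0.266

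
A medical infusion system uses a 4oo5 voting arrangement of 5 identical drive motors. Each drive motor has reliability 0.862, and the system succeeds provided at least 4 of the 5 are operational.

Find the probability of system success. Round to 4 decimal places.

R = Σ_{i=4}^{5} C(5,i) p^i (1−p)^{5−i} with p = 0.862
C(5,4)·0.862^4·0.138^1 = 0.380959
C(5,5)·0.862^5·0.138^0 = 0.475923
Sum = 0.8569

0.8569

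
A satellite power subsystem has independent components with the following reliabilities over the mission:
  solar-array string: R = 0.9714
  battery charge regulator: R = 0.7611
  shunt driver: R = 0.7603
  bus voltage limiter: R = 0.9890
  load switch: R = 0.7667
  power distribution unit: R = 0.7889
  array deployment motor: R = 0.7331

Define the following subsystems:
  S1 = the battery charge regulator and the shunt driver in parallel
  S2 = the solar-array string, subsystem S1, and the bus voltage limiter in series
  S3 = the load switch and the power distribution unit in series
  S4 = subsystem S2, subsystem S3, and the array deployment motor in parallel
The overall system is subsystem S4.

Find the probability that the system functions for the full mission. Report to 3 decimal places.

Parallel (battery charge regulator and shunt driver): 1 − (1 − 0.76110)(1 − 0.76030) = 0.94274
Series (solar-array string, [0.94274], and bus voltage limiter): 0.97140 × 0.94274 × 0.98900 = 0.90570
Series (load switch and power distribution unit): 0.76670 × 0.78890 = 0.60485
Parallel ([0.90570], [0.60485], and array deployment motor): 1 − (1 − 0.90570)(1 − 0.60485)(1 − 0.73310) = 0.990

0.990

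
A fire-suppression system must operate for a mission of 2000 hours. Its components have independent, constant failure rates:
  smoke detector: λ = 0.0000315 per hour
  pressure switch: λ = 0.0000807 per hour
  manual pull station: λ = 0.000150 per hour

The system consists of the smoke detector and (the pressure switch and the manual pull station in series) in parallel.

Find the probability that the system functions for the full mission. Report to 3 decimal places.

0.977

R(smoke detector) = exp(−0.0000315 × 2000) = 0.93894
R(pressure switch) = exp(−0.0000807 × 2000) = 0.85095
R(manual pull station) = exp(−0.000150 × 2000) = 0.74082
Series (pressure switch and manual pull station): 0.85095 × 0.74082 = 0.63040
Parallel (smoke detector and [0.63040]): 1 − (1 − 0.93894)(1 − 0.63040) = 0.977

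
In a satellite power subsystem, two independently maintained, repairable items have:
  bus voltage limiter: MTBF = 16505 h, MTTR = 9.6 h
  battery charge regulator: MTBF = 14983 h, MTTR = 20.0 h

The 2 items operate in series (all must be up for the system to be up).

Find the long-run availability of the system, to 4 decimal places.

0.9981

A(bus voltage limiter) = MTBF/(MTBF+MTTR) = 16505/(16505+9.6) = 0.999419
A(battery charge regulator) = MTBF/(MTBF+MTTR) = 14983/(14983+20.0) = 0.998667
Series availability: 0.999419 × 0.998667 = 0.9981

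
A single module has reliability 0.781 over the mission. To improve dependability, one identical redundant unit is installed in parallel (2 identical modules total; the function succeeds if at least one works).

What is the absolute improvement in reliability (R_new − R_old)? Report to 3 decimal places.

R_before = 0.781
R_after = 1 − (1 − 0.781)^2 = 0.952
ΔR = 0.952 − 0.781 = 0.171

0.171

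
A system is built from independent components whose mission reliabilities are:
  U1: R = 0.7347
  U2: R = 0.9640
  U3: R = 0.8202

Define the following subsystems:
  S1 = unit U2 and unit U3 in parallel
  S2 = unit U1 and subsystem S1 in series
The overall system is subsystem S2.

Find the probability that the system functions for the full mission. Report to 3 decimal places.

Parallel (U2 and U3): 1 − (1 − 0.96400)(1 − 0.82020) = 0.99353
Series (U1 and [0.99353]): 0.73470 × 0.99353 = 0.730

0.730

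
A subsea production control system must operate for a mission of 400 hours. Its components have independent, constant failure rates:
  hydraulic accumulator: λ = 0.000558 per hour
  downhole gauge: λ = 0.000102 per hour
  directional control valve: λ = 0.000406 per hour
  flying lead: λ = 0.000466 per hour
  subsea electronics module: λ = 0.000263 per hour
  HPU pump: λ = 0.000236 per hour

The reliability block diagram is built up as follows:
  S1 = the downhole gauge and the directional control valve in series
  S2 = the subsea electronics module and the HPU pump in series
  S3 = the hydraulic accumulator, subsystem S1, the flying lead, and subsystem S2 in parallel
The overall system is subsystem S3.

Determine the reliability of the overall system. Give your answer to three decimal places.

0.999

R(hydraulic accumulator) = exp(−0.000558 × 400) = 0.79995
R(downhole gauge) = exp(−0.000102 × 400) = 0.96002
R(directional control valve) = exp(−0.000406 × 400) = 0.85010
R(flying lead) = exp(−0.000466 × 400) = 0.82994
R(subsea electronics module) = exp(−0.000263 × 400) = 0.90014
R(HPU pump) = exp(−0.000236 × 400) = 0.90992
Series (downhole gauge and directional control valve): 0.96002 × 0.85010 = 0.81611
Series (subsea electronics module and HPU pump): 0.90014 × 0.90992 = 0.81906
Parallel (hydraulic accumulator, [0.81611], flying lead, and [0.81906]): 1 − (1 − 0.79995)(1 − 0.81611)(1 − 0.82994)(1 − 0.81906) = 0.999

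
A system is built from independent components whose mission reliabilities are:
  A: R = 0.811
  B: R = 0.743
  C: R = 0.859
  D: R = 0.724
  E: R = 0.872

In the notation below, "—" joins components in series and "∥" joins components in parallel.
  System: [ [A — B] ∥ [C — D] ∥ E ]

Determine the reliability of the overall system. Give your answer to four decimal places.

0.9808

Series (A and B): 0.811000 × 0.743000 = 0.602573
Series (C and D): 0.859000 × 0.724000 = 0.621916
Parallel ([0.602573], [0.621916], and E): 1 − (1 − 0.602573)(1 − 0.621916)(1 − 0.872000) = 0.9808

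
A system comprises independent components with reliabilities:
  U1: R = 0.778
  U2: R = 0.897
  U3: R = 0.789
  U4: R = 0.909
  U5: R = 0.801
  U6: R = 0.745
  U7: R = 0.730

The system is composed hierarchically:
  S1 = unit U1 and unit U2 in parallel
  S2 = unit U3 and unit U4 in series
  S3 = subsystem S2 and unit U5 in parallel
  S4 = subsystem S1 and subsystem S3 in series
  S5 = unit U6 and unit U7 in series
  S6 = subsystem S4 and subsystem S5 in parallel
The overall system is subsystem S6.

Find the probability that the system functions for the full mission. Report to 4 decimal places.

0.9645

Parallel (U1 and U2): 1 − (1 − 0.778000)(1 − 0.897000) = 0.977134
Series (U3 and U4): 0.789000 × 0.909000 = 0.717201
Parallel ([0.717201] and U5): 1 − (1 − 0.717201)(1 − 0.801000) = 0.943723
Series ([0.977134] and [0.943723]): 0.977134 × 0.943723 = 0.922144
Series (U6 and U7): 0.745000 × 0.730000 = 0.543850
Parallel ([0.922144] and [0.543850]): 1 − (1 − 0.922144)(1 − 0.543850) = 0.9645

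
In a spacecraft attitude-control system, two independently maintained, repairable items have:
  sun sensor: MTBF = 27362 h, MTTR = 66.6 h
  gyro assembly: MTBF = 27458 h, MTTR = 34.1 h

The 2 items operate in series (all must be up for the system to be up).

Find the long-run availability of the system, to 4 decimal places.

A(sun sensor) = MTBF/(MTBF+MTTR) = 27362/(27362+66.6) = 0.997572
A(gyro assembly) = MTBF/(MTBF+MTTR) = 27458/(27458+34.1) = 0.998760
Series availability: 0.997572 × 0.998760 = 0.9963

0.9963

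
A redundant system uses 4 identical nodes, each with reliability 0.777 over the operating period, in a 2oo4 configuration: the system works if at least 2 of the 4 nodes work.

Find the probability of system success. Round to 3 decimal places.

0.963

R = Σ_{i=2}^{4} C(4,i) p^i (1−p)^{4−i} with p = 0.777
C(4,2)·0.777^2·0.223^2 = 0.18014
C(4,3)·0.777^3·0.223^1 = 0.41843
C(4,4)·0.777^4·0.223^0 = 0.36449
Sum = 0.963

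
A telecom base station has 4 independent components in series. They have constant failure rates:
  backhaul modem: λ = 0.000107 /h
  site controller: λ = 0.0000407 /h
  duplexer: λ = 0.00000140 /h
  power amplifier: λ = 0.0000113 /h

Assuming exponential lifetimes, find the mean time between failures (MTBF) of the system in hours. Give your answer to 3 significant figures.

Series of exponential components: λ_sys = Σ λ_i
λ_sys = 0.000107 + 0.0000407 + 0.00000140 + 0.0000113 = 1.6040e-04 /h
MTBF = 1 / λ_sys = 6230 h

6230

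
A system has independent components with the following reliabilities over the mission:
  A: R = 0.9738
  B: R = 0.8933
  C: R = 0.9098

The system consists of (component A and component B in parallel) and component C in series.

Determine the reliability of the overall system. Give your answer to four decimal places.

0.9073

Parallel (A and B): 1 − (1 − 0.973800)(1 − 0.893300) = 0.997204
Series ([0.997204] and C): 0.997204 × 0.909800 = 0.9073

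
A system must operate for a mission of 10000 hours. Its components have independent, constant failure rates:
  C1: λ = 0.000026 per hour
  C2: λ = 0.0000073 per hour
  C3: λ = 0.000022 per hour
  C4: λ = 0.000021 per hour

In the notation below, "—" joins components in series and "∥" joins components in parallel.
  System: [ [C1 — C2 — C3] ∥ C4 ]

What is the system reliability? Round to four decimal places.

R(C1) = exp(−0.000026 × 10000) = 0.771052
R(C2) = exp(−0.0000073 × 10000) = 0.929601
R(C3) = exp(−0.000022 × 10000) = 0.802519
R(C4) = exp(−0.000021 × 10000) = 0.810584
Series (C1, C2, and C3): 0.771052 × 0.929601 × 0.802519 = 0.575222
Parallel ([0.575222] and C4): 1 − (1 − 0.575222)(1 − 0.810584) = 0.9195

0.9195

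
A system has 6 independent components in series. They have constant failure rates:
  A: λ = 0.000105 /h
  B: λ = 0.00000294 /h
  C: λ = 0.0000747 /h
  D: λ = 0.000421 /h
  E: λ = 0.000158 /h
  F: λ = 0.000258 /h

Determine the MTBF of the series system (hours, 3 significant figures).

981

Series of exponential components: λ_sys = Σ λ_i
λ_sys = 0.000105 + 0.00000294 + 0.0000747 + 0.000421 + 0.000158 + 0.000258 = 1.0196e-03 /h
MTBF = 1 / λ_sys = 981 h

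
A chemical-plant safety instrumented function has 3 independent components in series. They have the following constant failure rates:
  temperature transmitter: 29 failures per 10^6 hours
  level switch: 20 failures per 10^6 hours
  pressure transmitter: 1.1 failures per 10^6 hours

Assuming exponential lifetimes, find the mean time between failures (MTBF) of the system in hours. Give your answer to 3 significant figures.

Series of exponential components: λ_sys = Σ λ_i
λ_sys = 0.000029 + 0.000020 + 0.0000011 = 5.0100e-05 /h
MTBF = 1 / λ_sys = 20000 h

20000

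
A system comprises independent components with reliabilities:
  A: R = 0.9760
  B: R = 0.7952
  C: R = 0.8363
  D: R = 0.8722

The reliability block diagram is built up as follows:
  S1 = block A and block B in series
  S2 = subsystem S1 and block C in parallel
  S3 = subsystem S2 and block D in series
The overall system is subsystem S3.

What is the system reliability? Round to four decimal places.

Series (A and B): 0.976000 × 0.795200 = 0.776115
Parallel ([0.776115] and C): 1 − (1 − 0.776115)(1 − 0.836300) = 0.963350
Series ([0.963350] and D): 0.963350 × 0.872200 = 0.8402

0.8402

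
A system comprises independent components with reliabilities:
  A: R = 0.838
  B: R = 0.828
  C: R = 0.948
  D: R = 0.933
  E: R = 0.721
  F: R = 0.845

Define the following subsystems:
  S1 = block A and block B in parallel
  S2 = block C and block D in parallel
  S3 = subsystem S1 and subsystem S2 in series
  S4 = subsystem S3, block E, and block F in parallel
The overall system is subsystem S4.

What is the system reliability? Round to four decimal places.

Parallel (A and B): 1 − (1 − 0.838000)(1 − 0.828000) = 0.972136
Parallel (C and D): 1 − (1 − 0.948000)(1 − 0.933000) = 0.996516
Series ([0.972136] and [0.996516]): 0.972136 × 0.996516 = 0.968749
Parallel ([0.968749], E, and F): 1 − (1 − 0.968749)(1 − 0.721000)(1 − 0.845000) = 0.9986

0.9986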